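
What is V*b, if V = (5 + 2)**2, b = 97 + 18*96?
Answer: 89425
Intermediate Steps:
b = 1825 (b = 97 + 1728 = 1825)
V = 49 (V = 7**2 = 49)
V*b = 49*1825 = 89425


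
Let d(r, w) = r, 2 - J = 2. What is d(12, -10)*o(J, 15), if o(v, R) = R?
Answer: 180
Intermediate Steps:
J = 0 (J = 2 - 1*2 = 2 - 2 = 0)
d(12, -10)*o(J, 15) = 12*15 = 180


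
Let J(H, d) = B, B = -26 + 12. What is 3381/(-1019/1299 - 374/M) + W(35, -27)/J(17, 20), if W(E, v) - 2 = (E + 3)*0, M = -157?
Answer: 689484734/325843 ≈ 2116.0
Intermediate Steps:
B = -14
W(E, v) = 2 (W(E, v) = 2 + (E + 3)*0 = 2 + (3 + E)*0 = 2 + 0 = 2)
J(H, d) = -14
3381/(-1019/1299 - 374/M) + W(35, -27)/J(17, 20) = 3381/(-1019/1299 - 374/(-157)) + 2/(-14) = 3381/(-1019*1/1299 - 374*(-1/157)) + 2*(-1/14) = 3381/(-1019/1299 + 374/157) - ⅐ = 3381/(325843/203943) - ⅐ = 3381*(203943/325843) - ⅐ = 98504469/46549 - ⅐ = 689484734/325843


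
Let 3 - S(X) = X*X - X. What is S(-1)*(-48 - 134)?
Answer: -182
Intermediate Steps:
S(X) = 3 + X - X² (S(X) = 3 - (X*X - X) = 3 - (X² - X) = 3 + (X - X²) = 3 + X - X²)
S(-1)*(-48 - 134) = (3 - 1 - 1*(-1)²)*(-48 - 134) = (3 - 1 - 1*1)*(-182) = (3 - 1 - 1)*(-182) = 1*(-182) = -182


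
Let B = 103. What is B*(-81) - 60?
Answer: -8403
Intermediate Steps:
B*(-81) - 60 = 103*(-81) - 60 = -8343 - 60 = -8403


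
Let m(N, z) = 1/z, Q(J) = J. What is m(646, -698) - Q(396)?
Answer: -276409/698 ≈ -396.00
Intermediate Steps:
m(646, -698) - Q(396) = 1/(-698) - 1*396 = -1/698 - 396 = -276409/698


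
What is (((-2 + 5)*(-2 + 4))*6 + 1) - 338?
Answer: -301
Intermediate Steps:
(((-2 + 5)*(-2 + 4))*6 + 1) - 338 = ((3*2)*6 + 1) - 338 = (6*6 + 1) - 338 = (36 + 1) - 338 = 37 - 338 = -301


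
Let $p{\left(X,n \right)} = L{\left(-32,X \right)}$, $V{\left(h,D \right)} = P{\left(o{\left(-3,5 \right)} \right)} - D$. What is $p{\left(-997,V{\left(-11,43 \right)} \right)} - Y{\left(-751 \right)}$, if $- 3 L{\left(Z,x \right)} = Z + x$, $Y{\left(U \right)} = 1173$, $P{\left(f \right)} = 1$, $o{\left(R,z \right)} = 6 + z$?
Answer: $-830$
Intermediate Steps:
$L{\left(Z,x \right)} = - \frac{Z}{3} - \frac{x}{3}$ ($L{\left(Z,x \right)} = - \frac{Z + x}{3} = - \frac{Z}{3} - \frac{x}{3}$)
$V{\left(h,D \right)} = 1 - D$
$p{\left(X,n \right)} = \frac{32}{3} - \frac{X}{3}$ ($p{\left(X,n \right)} = \left(- \frac{1}{3}\right) \left(-32\right) - \frac{X}{3} = \frac{32}{3} - \frac{X}{3}$)
$p{\left(-997,V{\left(-11,43 \right)} \right)} - Y{\left(-751 \right)} = \left(\frac{32}{3} - - \frac{997}{3}\right) - 1173 = \left(\frac{32}{3} + \frac{997}{3}\right) - 1173 = 343 - 1173 = -830$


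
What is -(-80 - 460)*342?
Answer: 184680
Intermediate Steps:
-(-80 - 460)*342 = -(-540)*342 = -1*(-184680) = 184680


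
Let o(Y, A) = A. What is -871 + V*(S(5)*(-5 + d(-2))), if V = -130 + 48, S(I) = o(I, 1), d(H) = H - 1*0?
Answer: -297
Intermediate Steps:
d(H) = H (d(H) = H + 0 = H)
S(I) = 1
V = -82
-871 + V*(S(5)*(-5 + d(-2))) = -871 - 82*(-5 - 2) = -871 - 82*(-7) = -871 + 574 = -297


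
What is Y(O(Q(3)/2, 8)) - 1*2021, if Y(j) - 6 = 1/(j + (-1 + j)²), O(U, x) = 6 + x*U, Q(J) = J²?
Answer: -3471844/1723 ≈ -2015.0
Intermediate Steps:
O(U, x) = 6 + U*x
Y(j) = 6 + 1/(j + (-1 + j)²)
Y(O(Q(3)/2, 8)) - 1*2021 = (7 - 6*(6 + (3²/2)*8) + 6*(6 + (3²/2)*8)²)/(1 + (6 + (3²/2)*8)² - (6 + (3²/2)*8)) - 1*2021 = (7 - 6*(6 + (9*(½))*8) + 6*(6 + (9*(½))*8)²)/(1 + (6 + (9*(½))*8)² - (6 + (9*(½))*8)) - 2021 = (7 - 6*(6 + (9/2)*8) + 6*(6 + (9/2)*8)²)/(1 + (6 + (9/2)*8)² - (6 + (9/2)*8)) - 2021 = (7 - 6*(6 + 36) + 6*(6 + 36)²)/(1 + (6 + 36)² - (6 + 36)) - 2021 = (7 - 6*42 + 6*42²)/(1 + 42² - 1*42) - 2021 = (7 - 252 + 6*1764)/(1 + 1764 - 42) - 2021 = (7 - 252 + 10584)/1723 - 2021 = (1/1723)*10339 - 2021 = 10339/1723 - 2021 = -3471844/1723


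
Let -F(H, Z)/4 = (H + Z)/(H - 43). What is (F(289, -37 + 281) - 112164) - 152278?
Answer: -793352/3 ≈ -2.6445e+5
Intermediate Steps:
F(H, Z) = -4*(H + Z)/(-43 + H) (F(H, Z) = -4*(H + Z)/(H - 43) = -4*(H + Z)/(-43 + H))
(F(289, -37 + 281) - 112164) - 152278 = (4*(-1*289 - (-37 + 281))/(-43 + 289) - 112164) - 152278 = (4*(-289 - 1*244)/246 - 112164) - 152278 = (4*(1/246)*(-289 - 244) - 112164) - 152278 = (4*(1/246)*(-533) - 112164) - 152278 = (-26/3 - 112164) - 152278 = -336518/3 - 152278 = -793352/3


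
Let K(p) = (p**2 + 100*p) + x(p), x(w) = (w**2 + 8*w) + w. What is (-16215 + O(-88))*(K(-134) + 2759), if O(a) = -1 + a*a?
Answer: -203878680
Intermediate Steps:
x(w) = w**2 + 9*w
K(p) = p**2 + 100*p + p*(9 + p) (K(p) = (p**2 + 100*p) + p*(9 + p) = p**2 + 100*p + p*(9 + p))
O(a) = -1 + a**2
(-16215 + O(-88))*(K(-134) + 2759) = (-16215 + (-1 + (-88)**2))*(-134*(109 + 2*(-134)) + 2759) = (-16215 + (-1 + 7744))*(-134*(109 - 268) + 2759) = (-16215 + 7743)*(-134*(-159) + 2759) = -8472*(21306 + 2759) = -8472*24065 = -203878680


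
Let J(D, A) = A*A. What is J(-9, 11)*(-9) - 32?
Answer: -1121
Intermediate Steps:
J(D, A) = A²
J(-9, 11)*(-9) - 32 = 11²*(-9) - 32 = 121*(-9) - 32 = -1089 - 32 = -1121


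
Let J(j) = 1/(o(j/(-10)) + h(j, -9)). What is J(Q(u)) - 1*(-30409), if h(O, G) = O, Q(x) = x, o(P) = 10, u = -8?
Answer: 60819/2 ≈ 30410.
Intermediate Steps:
J(j) = 1/(10 + j)
J(Q(u)) - 1*(-30409) = 1/(10 - 8) - 1*(-30409) = 1/2 + 30409 = ½ + 30409 = 60819/2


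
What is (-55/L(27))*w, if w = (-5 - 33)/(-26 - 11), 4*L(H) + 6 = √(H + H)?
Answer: -8360/111 - 4180*√6/111 ≈ -167.56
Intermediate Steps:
L(H) = -3/2 + √2*√H/4 (L(H) = -3/2 + √(H + H)/4 = -3/2 + √(2*H)/4 = -3/2 + (√2*√H)/4 = -3/2 + √2*√H/4)
w = 38/37 (w = -38/(-37) = -38*(-1/37) = 38/37 ≈ 1.0270)
(-55/L(27))*w = -55/(-3/2 + √2*√27/4)*(38/37) = -55/(-3/2 + √2*(3*√3)/4)*(38/37) = -55/(-3/2 + 3*√6/4)*(38/37) = -2090/(37*(-3/2 + 3*√6/4))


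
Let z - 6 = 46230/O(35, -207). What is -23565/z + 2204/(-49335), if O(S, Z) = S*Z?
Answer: 24414147143/394680 ≈ 61858.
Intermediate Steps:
z = -8/21 (z = 6 + 46230/((35*(-207))) = 6 + 46230/(-7245) = 6 + 46230*(-1/7245) = 6 - 134/21 = -8/21 ≈ -0.38095)
-23565/z + 2204/(-49335) = -23565/(-8/21) + 2204/(-49335) = -23565*(-21/8) + 2204*(-1/49335) = 494865/8 - 2204/49335 = 24414147143/394680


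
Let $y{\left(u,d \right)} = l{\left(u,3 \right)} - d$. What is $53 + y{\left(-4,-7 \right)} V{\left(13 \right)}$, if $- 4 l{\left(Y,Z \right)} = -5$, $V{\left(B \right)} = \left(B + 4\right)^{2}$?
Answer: $\frac{9749}{4} \approx 2437.3$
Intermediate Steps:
$V{\left(B \right)} = \left(4 + B\right)^{2}$
$l{\left(Y,Z \right)} = \frac{5}{4}$ ($l{\left(Y,Z \right)} = \left(- \frac{1}{4}\right) \left(-5\right) = \frac{5}{4}$)
$y{\left(u,d \right)} = \frac{5}{4} - d$
$53 + y{\left(-4,-7 \right)} V{\left(13 \right)} = 53 + \left(\frac{5}{4} - -7\right) \left(4 + 13\right)^{2} = 53 + \left(\frac{5}{4} + 7\right) 17^{2} = 53 + \frac{33}{4} \cdot 289 = 53 + \frac{9537}{4} = \frac{9749}{4}$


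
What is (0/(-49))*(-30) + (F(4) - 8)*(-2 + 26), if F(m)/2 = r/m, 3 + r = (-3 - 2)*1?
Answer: -288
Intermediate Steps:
r = -8 (r = -3 + (-3 - 2)*1 = -3 - 5*1 = -3 - 5 = -8)
F(m) = -16/m (F(m) = 2*(-8/m) = -16/m)
(0/(-49))*(-30) + (F(4) - 8)*(-2 + 26) = (0/(-49))*(-30) + (-16/4 - 8)*(-2 + 26) = (0*(-1/49))*(-30) + (-16*1/4 - 8)*24 = 0*(-30) + (-4 - 8)*24 = 0 - 12*24 = 0 - 288 = -288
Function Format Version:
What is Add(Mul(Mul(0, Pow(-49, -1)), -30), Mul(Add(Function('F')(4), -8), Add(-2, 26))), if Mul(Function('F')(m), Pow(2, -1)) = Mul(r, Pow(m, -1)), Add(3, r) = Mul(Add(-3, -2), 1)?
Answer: -288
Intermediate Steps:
r = -8 (r = Add(-3, Mul(Add(-3, -2), 1)) = Add(-3, Mul(-5, 1)) = Add(-3, -5) = -8)
Function('F')(m) = Mul(-16, Pow(m, -1)) (Function('F')(m) = Mul(2, Mul(-8, Pow(m, -1))) = Mul(-16, Pow(m, -1)))
Add(Mul(Mul(0, Pow(-49, -1)), -30), Mul(Add(Function('F')(4), -8), Add(-2, 26))) = Add(Mul(Mul(0, Pow(-49, -1)), -30), Mul(Add(Mul(-16, Pow(4, -1)), -8), Add(-2, 26))) = Add(Mul(Mul(0, Rational(-1, 49)), -30), Mul(Add(Mul(-16, Rational(1, 4)), -8), 24)) = Add(Mul(0, -30), Mul(Add(-4, -8), 24)) = Add(0, Mul(-12, 24)) = Add(0, -288) = -288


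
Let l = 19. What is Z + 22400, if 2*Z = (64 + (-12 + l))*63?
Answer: 49273/2 ≈ 24637.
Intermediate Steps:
Z = 4473/2 (Z = ((64 + (-12 + 19))*63)/2 = ((64 + 7)*63)/2 = (71*63)/2 = (½)*4473 = 4473/2 ≈ 2236.5)
Z + 22400 = 4473/2 + 22400 = 49273/2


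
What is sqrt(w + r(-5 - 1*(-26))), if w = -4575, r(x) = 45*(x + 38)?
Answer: 8*I*sqrt(30) ≈ 43.818*I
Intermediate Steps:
r(x) = 1710 + 45*x (r(x) = 45*(38 + x) = 1710 + 45*x)
sqrt(w + r(-5 - 1*(-26))) = sqrt(-4575 + (1710 + 45*(-5 - 1*(-26)))) = sqrt(-4575 + (1710 + 45*(-5 + 26))) = sqrt(-4575 + (1710 + 45*21)) = sqrt(-4575 + (1710 + 945)) = sqrt(-4575 + 2655) = sqrt(-1920) = 8*I*sqrt(30)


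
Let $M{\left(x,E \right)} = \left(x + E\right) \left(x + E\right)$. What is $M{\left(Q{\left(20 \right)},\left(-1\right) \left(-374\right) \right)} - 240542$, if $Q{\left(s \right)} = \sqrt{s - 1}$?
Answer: $-100647 + 748 \sqrt{19} \approx -97387.0$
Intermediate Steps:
$Q{\left(s \right)} = \sqrt{-1 + s}$
$M{\left(x,E \right)} = \left(E + x\right)^{2}$ ($M{\left(x,E \right)} = \left(E + x\right) \left(E + x\right) = \left(E + x\right)^{2}$)
$M{\left(Q{\left(20 \right)},\left(-1\right) \left(-374\right) \right)} - 240542 = \left(\left(-1\right) \left(-374\right) + \sqrt{-1 + 20}\right)^{2} - 240542 = \left(374 + \sqrt{19}\right)^{2} - 240542 = -240542 + \left(374 + \sqrt{19}\right)^{2}$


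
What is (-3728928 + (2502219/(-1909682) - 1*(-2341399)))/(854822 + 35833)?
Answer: -2649741657997/1700867821710 ≈ -1.5579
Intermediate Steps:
(-3728928 + (2502219/(-1909682) - 1*(-2341399)))/(854822 + 35833) = (-3728928 + (2502219*(-1/1909682) + 2341399))/890655 = (-3728928 + (-2502219/1909682 + 2341399))*(1/890655) = (-3728928 + 4471325022899/1909682)*(1/890655) = -2649741657997/1909682*1/890655 = -2649741657997/1700867821710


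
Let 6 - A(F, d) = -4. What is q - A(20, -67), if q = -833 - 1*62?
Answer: -905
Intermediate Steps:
A(F, d) = 10 (A(F, d) = 6 - 1*(-4) = 6 + 4 = 10)
q = -895 (q = -833 - 62 = -895)
q - A(20, -67) = -895 - 1*10 = -895 - 10 = -905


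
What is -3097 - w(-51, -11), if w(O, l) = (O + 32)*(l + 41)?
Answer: -2527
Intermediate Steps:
w(O, l) = (32 + O)*(41 + l)
-3097 - w(-51, -11) = -3097 - (1312 + 32*(-11) + 41*(-51) - 51*(-11)) = -3097 - (1312 - 352 - 2091 + 561) = -3097 - 1*(-570) = -3097 + 570 = -2527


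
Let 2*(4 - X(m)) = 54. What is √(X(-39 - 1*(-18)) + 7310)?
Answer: √7287 ≈ 85.364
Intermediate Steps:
X(m) = -23 (X(m) = 4 - ½*54 = 4 - 27 = -23)
√(X(-39 - 1*(-18)) + 7310) = √(-23 + 7310) = √7287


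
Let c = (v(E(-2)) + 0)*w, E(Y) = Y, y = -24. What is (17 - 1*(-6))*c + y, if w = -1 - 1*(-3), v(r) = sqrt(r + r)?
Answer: -24 + 92*I ≈ -24.0 + 92.0*I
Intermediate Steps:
v(r) = sqrt(2)*sqrt(r) (v(r) = sqrt(2*r) = sqrt(2)*sqrt(r))
w = 2 (w = -1 + 3 = 2)
c = 4*I (c = (sqrt(2)*sqrt(-2) + 0)*2 = (sqrt(2)*(I*sqrt(2)) + 0)*2 = (2*I + 0)*2 = (2*I)*2 = 4*I ≈ 4.0*I)
(17 - 1*(-6))*c + y = (17 - 1*(-6))*(4*I) - 24 = (17 + 6)*(4*I) - 24 = 23*(4*I) - 24 = 92*I - 24 = -24 + 92*I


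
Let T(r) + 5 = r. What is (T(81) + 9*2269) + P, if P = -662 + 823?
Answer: 20658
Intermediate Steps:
T(r) = -5 + r
P = 161
(T(81) + 9*2269) + P = ((-5 + 81) + 9*2269) + 161 = (76 + 20421) + 161 = 20497 + 161 = 20658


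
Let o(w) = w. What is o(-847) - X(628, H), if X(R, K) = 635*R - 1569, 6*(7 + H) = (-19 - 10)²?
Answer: -398058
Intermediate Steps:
H = 799/6 (H = -7 + (-19 - 10)²/6 = -7 + (⅙)*(-29)² = -7 + (⅙)*841 = -7 + 841/6 = 799/6 ≈ 133.17)
X(R, K) = -1569 + 635*R
o(-847) - X(628, H) = -847 - (-1569 + 635*628) = -847 - (-1569 + 398780) = -847 - 1*397211 = -847 - 397211 = -398058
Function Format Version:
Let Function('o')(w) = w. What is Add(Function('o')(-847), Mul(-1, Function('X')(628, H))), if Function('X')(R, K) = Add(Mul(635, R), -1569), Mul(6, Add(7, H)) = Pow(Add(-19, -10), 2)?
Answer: -398058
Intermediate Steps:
H = Rational(799, 6) (H = Add(-7, Mul(Rational(1, 6), Pow(Add(-19, -10), 2))) = Add(-7, Mul(Rational(1, 6), Pow(-29, 2))) = Add(-7, Mul(Rational(1, 6), 841)) = Add(-7, Rational(841, 6)) = Rational(799, 6) ≈ 133.17)
Function('X')(R, K) = Add(-1569, Mul(635, R))
Add(Function('o')(-847), Mul(-1, Function('X')(628, H))) = Add(-847, Mul(-1, Add(-1569, Mul(635, 628)))) = Add(-847, Mul(-1, Add(-1569, 398780))) = Add(-847, Mul(-1, 397211)) = Add(-847, -397211) = -398058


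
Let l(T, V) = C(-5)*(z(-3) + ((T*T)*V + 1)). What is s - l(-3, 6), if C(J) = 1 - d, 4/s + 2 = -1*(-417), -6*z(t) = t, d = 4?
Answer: 138203/830 ≈ 166.51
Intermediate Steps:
z(t) = -t/6
s = 4/415 (s = 4/(-2 - 1*(-417)) = 4/(-2 + 417) = 4/415 ≈ 0.0096385)
C(J) = -3 (C(J) = 1 - 1*4 = 1 - 4 = -3)
l(T, V) = -9/2 - 3*V*T**2 (l(T, V) = -3*(-1/6*(-3) + ((T*T)*V + 1)) = -3*(1/2 + (T**2*V + 1)) = -3*(1/2 + (V*T**2 + 1)) = -3*(1/2 + (1 + V*T**2)) = -3*(3/2 + V*T**2) = -9/2 - 3*V*T**2)
s - l(-3, 6) = 4/415 - (-9/2 - 3*6*(-3)**2) = 4/415 - (-9/2 - 3*6*9) = 4/415 - (-9/2 - 162) = 4/415 - 1*(-333/2) = 4/415 + 333/2 = 138203/830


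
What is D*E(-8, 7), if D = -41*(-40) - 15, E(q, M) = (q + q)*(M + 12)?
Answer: -494000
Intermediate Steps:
E(q, M) = 2*q*(12 + M) (E(q, M) = (2*q)*(12 + M) = 2*q*(12 + M))
D = 1625 (D = 1640 - 15 = 1625)
D*E(-8, 7) = 1625*(2*(-8)*(12 + 7)) = 1625*(2*(-8)*19) = 1625*(-304) = -494000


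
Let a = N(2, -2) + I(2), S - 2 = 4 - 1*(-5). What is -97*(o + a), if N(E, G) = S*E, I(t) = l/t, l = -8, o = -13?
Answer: -485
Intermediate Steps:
S = 11 (S = 2 + (4 - 1*(-5)) = 2 + (4 + 5) = 2 + 9 = 11)
I(t) = -8/t
N(E, G) = 11*E
a = 18 (a = 11*2 - 8/2 = 22 - 8*½ = 22 - 4 = 18)
-97*(o + a) = -97*(-13 + 18) = -97*5 = -485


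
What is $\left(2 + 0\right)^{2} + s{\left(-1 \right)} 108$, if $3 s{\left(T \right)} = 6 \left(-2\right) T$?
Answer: $436$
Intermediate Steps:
$s{\left(T \right)} = - 4 T$ ($s{\left(T \right)} = \frac{6 \left(-2\right) T}{3} = \frac{\left(-12\right) T}{3} = - 4 T$)
$\left(2 + 0\right)^{2} + s{\left(-1 \right)} 108 = \left(2 + 0\right)^{2} + \left(-4\right) \left(-1\right) 108 = 2^{2} + 4 \cdot 108 = 4 + 432 = 436$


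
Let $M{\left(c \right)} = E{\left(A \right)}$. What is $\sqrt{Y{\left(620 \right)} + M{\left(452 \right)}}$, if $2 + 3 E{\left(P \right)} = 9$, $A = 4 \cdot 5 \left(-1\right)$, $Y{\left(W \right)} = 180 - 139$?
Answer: $\frac{\sqrt{390}}{3} \approx 6.5828$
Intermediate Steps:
$Y{\left(W \right)} = 41$ ($Y{\left(W \right)} = 180 - 139 = 41$)
$A = -20$ ($A = 20 \left(-1\right) = -20$)
$E{\left(P \right)} = \frac{7}{3}$ ($E{\left(P \right)} = - \frac{2}{3} + \frac{1}{3} \cdot 9 = - \frac{2}{3} + 3 = \frac{7}{3}$)
$M{\left(c \right)} = \frac{7}{3}$
$\sqrt{Y{\left(620 \right)} + M{\left(452 \right)}} = \sqrt{41 + \frac{7}{3}} = \sqrt{\frac{130}{3}} = \frac{\sqrt{390}}{3}$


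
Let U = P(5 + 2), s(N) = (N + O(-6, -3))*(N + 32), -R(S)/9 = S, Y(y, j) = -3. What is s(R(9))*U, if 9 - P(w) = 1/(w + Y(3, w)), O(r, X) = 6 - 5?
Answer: 34300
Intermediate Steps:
R(S) = -9*S
O(r, X) = 1
s(N) = (1 + N)*(32 + N) (s(N) = (N + 1)*(N + 32) = (1 + N)*(32 + N))
P(w) = 9 - 1/(-3 + w) (P(w) = 9 - 1/(w - 3) = 9 - 1/(-3 + w))
U = 35/4 (U = (-28 + 9*(5 + 2))/(-3 + (5 + 2)) = (-28 + 9*7)/(-3 + 7) = (-28 + 63)/4 = (1/4)*35 = 35/4 ≈ 8.7500)
s(R(9))*U = (32 + (-9*9)**2 + 33*(-9*9))*(35/4) = (32 + (-81)**2 + 33*(-81))*(35/4) = (32 + 6561 - 2673)*(35/4) = 3920*(35/4) = 34300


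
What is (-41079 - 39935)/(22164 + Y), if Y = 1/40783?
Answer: -3303993962/903914413 ≈ -3.6552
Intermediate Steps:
Y = 1/40783 ≈ 2.4520e-5
(-41079 - 39935)/(22164 + Y) = (-41079 - 39935)/(22164 + 1/40783) = -81014/903914413/40783 = -81014*40783/903914413 = -3303993962/903914413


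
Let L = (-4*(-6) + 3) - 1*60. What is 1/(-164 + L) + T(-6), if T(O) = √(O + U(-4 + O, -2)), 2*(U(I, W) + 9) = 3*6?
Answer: -1/197 + I*√6 ≈ -0.0050761 + 2.4495*I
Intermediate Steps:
U(I, W) = 0 (U(I, W) = -9 + (3*6)/2 = -9 + (½)*18 = -9 + 9 = 0)
T(O) = √O (T(O) = √(O + 0) = √O)
L = -33 (L = (24 + 3) - 60 = 27 - 60 = -33)
1/(-164 + L) + T(-6) = 1/(-164 - 33) + √(-6) = 1/(-197) + I*√6 = -1/197 + I*√6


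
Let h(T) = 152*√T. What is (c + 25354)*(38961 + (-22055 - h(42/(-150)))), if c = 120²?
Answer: 672081124 - 6042608*I*√7/5 ≈ 6.7208e+8 - 3.1974e+6*I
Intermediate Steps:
c = 14400
(c + 25354)*(38961 + (-22055 - h(42/(-150)))) = (14400 + 25354)*(38961 + (-22055 - 152*√(42/(-150)))) = 39754*(38961 + (-22055 - 152*√(42*(-1/150)))) = 39754*(38961 + (-22055 - 152*√(-7/25))) = 39754*(38961 + (-22055 - 152*I*√7/5)) = 39754*(16906 - 152*I*√7/5) = 672081124 - 6042608*I*√7/5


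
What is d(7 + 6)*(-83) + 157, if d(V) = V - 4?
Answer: -590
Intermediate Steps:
d(V) = -4 + V
d(7 + 6)*(-83) + 157 = (-4 + (7 + 6))*(-83) + 157 = (-4 + 13)*(-83) + 157 = 9*(-83) + 157 = -747 + 157 = -590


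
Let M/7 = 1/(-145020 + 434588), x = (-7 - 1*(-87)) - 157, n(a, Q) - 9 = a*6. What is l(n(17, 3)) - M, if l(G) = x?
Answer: -22296743/289568 ≈ -77.000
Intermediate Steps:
n(a, Q) = 9 + 6*a (n(a, Q) = 9 + a*6 = 9 + 6*a)
x = -77 (x = (-7 + 87) - 157 = 80 - 157 = -77)
l(G) = -77
M = 7/289568 (M = 7/(-145020 + 434588) = 7/289568 ≈ 2.4174e-5)
l(n(17, 3)) - M = -77 - 1*7/289568 = -77 - 7/289568 = -22296743/289568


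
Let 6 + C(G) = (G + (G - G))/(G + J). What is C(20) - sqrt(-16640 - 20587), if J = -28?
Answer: -17/2 - I*sqrt(37227) ≈ -8.5 - 192.94*I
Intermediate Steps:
C(G) = -6 + G/(-28 + G) (C(G) = -6 + (G + (G - G))/(G - 28) = -6 + (G + 0)/(-28 + G) = -6 + G/(-28 + G))
C(20) - sqrt(-16640 - 20587) = (168 - 5*20)/(-28 + 20) - sqrt(-16640 - 20587) = (168 - 100)/(-8) - sqrt(-37227) = -1/8*68 - I*sqrt(37227) = -17/2 - I*sqrt(37227)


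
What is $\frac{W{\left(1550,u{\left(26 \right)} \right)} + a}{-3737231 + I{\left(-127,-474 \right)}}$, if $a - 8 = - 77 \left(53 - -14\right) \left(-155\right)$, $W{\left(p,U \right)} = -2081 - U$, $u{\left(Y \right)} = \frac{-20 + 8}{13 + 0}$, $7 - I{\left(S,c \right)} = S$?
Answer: $- \frac{10368448}{48582261} \approx -0.21342$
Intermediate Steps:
$I{\left(S,c \right)} = 7 - S$
$u{\left(Y \right)} = - \frac{12}{13}$
$a = 799653$ ($a = 8 + - 77 \left(53 - -14\right) \left(-155\right) = 8 + - 77 \left(53 + 14\right) \left(-155\right) = 8 + \left(-77\right) 67 \left(-155\right) = 8 - -799645 = 8 + 799645 = 799653$)
$\frac{W{\left(1550,u{\left(26 \right)} \right)} + a}{-3737231 + I{\left(-127,-474 \right)}} = \frac{\left(-2081 - - \frac{12}{13}\right) + 799653}{-3737231 + \left(7 - -127\right)} = \frac{\left(-2081 + \frac{12}{13}\right) + 799653}{-3737231 + \left(7 + 127\right)} = \frac{- \frac{27041}{13} + 799653}{-3737231 + 134} = \frac{10368448}{13 \left(-3737097\right)} = \frac{10368448}{13} \left(- \frac{1}{3737097}\right) = - \frac{10368448}{48582261}$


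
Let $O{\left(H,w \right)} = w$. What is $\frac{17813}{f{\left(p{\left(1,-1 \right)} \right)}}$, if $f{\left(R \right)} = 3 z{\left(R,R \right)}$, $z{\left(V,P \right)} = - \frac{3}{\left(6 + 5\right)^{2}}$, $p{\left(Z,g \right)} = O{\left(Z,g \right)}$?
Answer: $- \frac{2155373}{9} \approx -2.3949 \cdot 10^{5}$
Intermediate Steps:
$p{\left(Z,g \right)} = g$
$z{\left(V,P \right)} = - \frac{3}{121}$ ($z{\left(V,P \right)} = - \frac{3}{11^{2}} = - \frac{3}{121}$)
$f{\left(R \right)} = - \frac{9}{121}$ ($f{\left(R \right)} = 3 \left(- \frac{3}{121}\right) = - \frac{9}{121}$)
$\frac{17813}{f{\left(p{\left(1,-1 \right)} \right)}} = \frac{17813}{- \frac{9}{121}} = 17813 \left(- \frac{121}{9}\right) = - \frac{2155373}{9}$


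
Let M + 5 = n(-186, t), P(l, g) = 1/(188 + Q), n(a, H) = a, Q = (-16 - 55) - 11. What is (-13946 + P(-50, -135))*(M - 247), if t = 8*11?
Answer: 323742225/53 ≈ 6.1083e+6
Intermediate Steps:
t = 88
Q = -82 (Q = -71 - 11 = -82)
P(l, g) = 1/106 (P(l, g) = 1/(188 - 82) = 1/106)
M = -191 (M = -5 - 186 = -191)
(-13946 + P(-50, -135))*(M - 247) = (-13946 + 1/106)*(-191 - 247) = -1478275/106*(-438) = 323742225/53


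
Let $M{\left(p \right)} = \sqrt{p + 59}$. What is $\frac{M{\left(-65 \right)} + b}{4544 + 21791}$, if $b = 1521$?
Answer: $\frac{1521}{26335} + \frac{i \sqrt{6}}{26335} \approx 0.057756 + 9.3013 \cdot 10^{-5} i$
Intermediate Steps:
$M{\left(p \right)} = \sqrt{59 + p}$
$\frac{M{\left(-65 \right)} + b}{4544 + 21791} = \frac{\sqrt{59 - 65} + 1521}{4544 + 21791} = \frac{\sqrt{-6} + 1521}{26335} = \left(i \sqrt{6} + 1521\right) \frac{1}{26335} = \left(1521 + i \sqrt{6}\right) \frac{1}{26335} = \frac{1521}{26335} + \frac{i \sqrt{6}}{26335}$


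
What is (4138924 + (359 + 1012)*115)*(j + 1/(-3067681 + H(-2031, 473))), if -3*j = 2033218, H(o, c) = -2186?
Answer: -8939352517259535767/3069867 ≈ -2.9120e+12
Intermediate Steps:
j = -2033218/3 (j = -1/3*2033218 = -2033218/3 ≈ -6.7774e+5)
(4138924 + (359 + 1012)*115)*(j + 1/(-3067681 + H(-2031, 473))) = (4138924 + (359 + 1012)*115)*(-2033218/3 + 1/(-3067681 - 2186)) = (4138924 + 1371*115)*(-2033218/3 + 1/(-3069867)) = (4138924 + 157665)*(-2033218/3 - 1/3069867) = 4296589*(-2080569614003/3069867) = -8939352517259535767/3069867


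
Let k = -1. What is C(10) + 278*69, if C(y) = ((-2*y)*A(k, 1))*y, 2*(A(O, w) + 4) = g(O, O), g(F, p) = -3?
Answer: 20282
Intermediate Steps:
A(O, w) = -11/2 (A(O, w) = -4 + (½)*(-3) = -4 - 3/2 = -11/2)
C(y) = 11*y² (C(y) = (-2*y*(-11/2))*y = (11*y)*y = 11*y²)
C(10) + 278*69 = 11*10² + 278*69 = 11*100 + 19182 = 1100 + 19182 = 20282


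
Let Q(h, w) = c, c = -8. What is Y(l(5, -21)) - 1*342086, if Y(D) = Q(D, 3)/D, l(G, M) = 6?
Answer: -1026262/3 ≈ -3.4209e+5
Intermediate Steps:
Q(h, w) = -8
Y(D) = -8/D
Y(l(5, -21)) - 1*342086 = -8/6 - 1*342086 = -8*⅙ - 342086 = -4/3 - 342086 = -1026262/3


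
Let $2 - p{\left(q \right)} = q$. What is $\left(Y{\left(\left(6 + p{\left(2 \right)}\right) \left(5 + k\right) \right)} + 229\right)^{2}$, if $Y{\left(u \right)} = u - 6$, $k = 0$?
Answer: $64009$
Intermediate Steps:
$p{\left(q \right)} = 2 - q$
$Y{\left(u \right)} = -6 + u$
$\left(Y{\left(\left(6 + p{\left(2 \right)}\right) \left(5 + k\right) \right)} + 229\right)^{2} = \left(\left(-6 + \left(6 + \left(2 - 2\right)\right) \left(5 + 0\right)\right) + 229\right)^{2} = \left(\left(-6 + \left(6 + \left(2 - 2\right)\right) 5\right) + 229\right)^{2} = \left(\left(-6 + \left(6 + 0\right) 5\right) + 229\right)^{2} = \left(\left(-6 + 6 \cdot 5\right) + 229\right)^{2} = \left(\left(-6 + 30\right) + 229\right)^{2} = \left(24 + 229\right)^{2} = 253^{2} = 64009$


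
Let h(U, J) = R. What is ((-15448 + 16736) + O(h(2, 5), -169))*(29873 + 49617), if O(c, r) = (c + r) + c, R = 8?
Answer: 90221150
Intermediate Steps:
h(U, J) = 8
O(c, r) = r + 2*c
((-15448 + 16736) + O(h(2, 5), -169))*(29873 + 49617) = ((-15448 + 16736) + (-169 + 2*8))*(29873 + 49617) = (1288 + (-169 + 16))*79490 = (1288 - 153)*79490 = 1135*79490 = 90221150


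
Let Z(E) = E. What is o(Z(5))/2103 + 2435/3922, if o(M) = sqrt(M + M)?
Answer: 2435/3922 + sqrt(10)/2103 ≈ 0.62236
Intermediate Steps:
o(M) = sqrt(2)*sqrt(M) (o(M) = sqrt(2*M) = sqrt(2)*sqrt(M))
o(Z(5))/2103 + 2435/3922 = (sqrt(2)*sqrt(5))/2103 + 2435/3922 = sqrt(10)*(1/2103) + 2435*(1/3922) = sqrt(10)/2103 + 2435/3922 = 2435/3922 + sqrt(10)/2103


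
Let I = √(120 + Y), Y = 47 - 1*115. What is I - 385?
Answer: -385 + 2*√13 ≈ -377.79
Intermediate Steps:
Y = -68 (Y = 47 - 115 = -68)
I = 2*√13 (I = √(120 - 68) = √52 = 2*√13 ≈ 7.2111)
I - 385 = 2*√13 - 385 = -385 + 2*√13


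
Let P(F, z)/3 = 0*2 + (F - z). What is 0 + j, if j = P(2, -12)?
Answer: 42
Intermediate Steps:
P(F, z) = -3*z + 3*F (P(F, z) = 3*(0*2 + (F - z)) = 3*(0 + (F - z)) = 3*(F - z) = -3*z + 3*F)
j = 42 (j = -3*(-12) + 3*2 = 36 + 6 = 42)
0 + j = 0 + 42 = 42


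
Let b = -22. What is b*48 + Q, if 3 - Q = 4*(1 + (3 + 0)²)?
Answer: -1093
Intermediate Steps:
Q = -37 (Q = 3 - 4*(1 + (3 + 0)²) = 3 - 4*(1 + 3²) = 3 - 4*(1 + 9) = 3 - 4*10 = 3 - 1*40 = 3 - 40 = -37)
b*48 + Q = -22*48 - 37 = -1056 - 37 = -1093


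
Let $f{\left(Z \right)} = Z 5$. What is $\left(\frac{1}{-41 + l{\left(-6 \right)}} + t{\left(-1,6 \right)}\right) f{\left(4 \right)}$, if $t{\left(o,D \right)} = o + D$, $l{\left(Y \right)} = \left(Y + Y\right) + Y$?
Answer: $\frac{5880}{59} \approx 99.661$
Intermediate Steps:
$l{\left(Y \right)} = 3 Y$ ($l{\left(Y \right)} = 2 Y + Y = 3 Y$)
$f{\left(Z \right)} = 5 Z$
$t{\left(o,D \right)} = D + o$
$\left(\frac{1}{-41 + l{\left(-6 \right)}} + t{\left(-1,6 \right)}\right) f{\left(4 \right)} = \left(\frac{1}{-41 + 3 \left(-6\right)} + \left(6 - 1\right)\right) 5 \cdot 4 = \left(\frac{1}{-41 - 18} + 5\right) 20 = \left(\frac{1}{-59} + 5\right) 20 = \left(- \frac{1}{59} + 5\right) 20 = \frac{294}{59} \cdot 20 = \frac{5880}{59}$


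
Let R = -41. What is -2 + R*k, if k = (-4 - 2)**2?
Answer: -1478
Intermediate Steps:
k = 36 (k = (-6)**2 = 36)
-2 + R*k = -2 - 41*36 = -2 - 1476 = -1478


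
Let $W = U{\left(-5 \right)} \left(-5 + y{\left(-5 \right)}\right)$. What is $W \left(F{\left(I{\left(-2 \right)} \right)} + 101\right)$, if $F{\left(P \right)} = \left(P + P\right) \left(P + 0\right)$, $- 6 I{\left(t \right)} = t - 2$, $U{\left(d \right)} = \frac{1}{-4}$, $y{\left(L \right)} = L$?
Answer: $\frac{4585}{18} \approx 254.72$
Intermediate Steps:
$U{\left(d \right)} = - \frac{1}{4}$
$W = \frac{5}{2}$ ($W = - \frac{-5 - 5}{4} = \left(- \frac{1}{4}\right) \left(-10\right) = \frac{5}{2} \approx 2.5$)
$I{\left(t \right)} = \frac{1}{3} - \frac{t}{6}$ ($I{\left(t \right)} = - \frac{t - 2}{6} = - \frac{-2 + t}{6} = \frac{1}{3} - \frac{t}{6}$)
$F{\left(P \right)} = 2 P^{2}$ ($F{\left(P \right)} = 2 P P = 2 P^{2}$)
$W \left(F{\left(I{\left(-2 \right)} \right)} + 101\right) = \frac{5 \left(2 \left(\frac{1}{3} - - \frac{1}{3}\right)^{2} + 101\right)}{2} = \frac{5 \left(2 \left(\frac{1}{3} + \frac{1}{3}\right)^{2} + 101\right)}{2} = \frac{5 \left(2 \left(\frac{2}{3}\right)^{2} + 101\right)}{2} = \frac{5 \left(2 \cdot \frac{4}{9} + 101\right)}{2} = \frac{5 \left(\frac{8}{9} + 101\right)}{2} = \frac{5}{2} \cdot \frac{917}{9} = \frac{4585}{18}$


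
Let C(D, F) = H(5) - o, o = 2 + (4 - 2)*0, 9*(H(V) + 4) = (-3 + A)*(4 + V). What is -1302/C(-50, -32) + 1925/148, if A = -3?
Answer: 17983/148 ≈ 121.51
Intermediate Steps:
H(V) = -20/3 - 2*V/3 (H(V) = -4 + ((-3 - 3)*(4 + V))/9 = -4 + (-6*(4 + V))/9 = -4 + (-24 - 6*V)/9 = -4 + (-8/3 - 2*V/3) = -20/3 - 2*V/3)
o = 2 (o = 2 + 2*0 = 2 + 0 = 2)
C(D, F) = -12 (C(D, F) = (-20/3 - ⅔*5) - 1*2 = (-20/3 - 10/3) - 2 = -10 - 2 = -12)
-1302/C(-50, -32) + 1925/148 = -1302/(-12) + 1925/148 = -1302*(-1/12) + 1925*(1/148) = 217/2 + 1925/148 = 17983/148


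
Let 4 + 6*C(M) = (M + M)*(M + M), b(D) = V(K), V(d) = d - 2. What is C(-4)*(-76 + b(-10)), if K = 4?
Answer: -740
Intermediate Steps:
V(d) = -2 + d
b(D) = 2 (b(D) = -2 + 4 = 2)
C(M) = -⅔ + 2*M²/3 (C(M) = -⅔ + ((M + M)*(M + M))/6 = -⅔ + ((2*M)*(2*M))/6 = -⅔ + (4*M²)/6 = -⅔ + 2*M²/3)
C(-4)*(-76 + b(-10)) = (-⅔ + (⅔)*(-4)²)*(-76 + 2) = (-⅔ + (⅔)*16)*(-74) = (-⅔ + 32/3)*(-74) = 10*(-74) = -740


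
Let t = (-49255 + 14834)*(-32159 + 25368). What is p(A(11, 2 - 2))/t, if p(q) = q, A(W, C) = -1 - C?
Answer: -1/233753011 ≈ -4.2780e-9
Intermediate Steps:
t = 233753011 (t = -34421*(-6791) = 233753011)
p(A(11, 2 - 2))/t = (-1 - (2 - 2))/233753011 = (-1 - 1*0)*(1/233753011) = (-1 + 0)*(1/233753011) = -1*1/233753011 = -1/233753011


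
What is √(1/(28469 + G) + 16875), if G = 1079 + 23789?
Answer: 2*√12001650070053/53337 ≈ 129.90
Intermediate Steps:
G = 24868
√(1/(28469 + G) + 16875) = √(1/(28469 + 24868) + 16875) = √(1/53337 + 16875) = √(900061876/53337) = 2*√12001650070053/53337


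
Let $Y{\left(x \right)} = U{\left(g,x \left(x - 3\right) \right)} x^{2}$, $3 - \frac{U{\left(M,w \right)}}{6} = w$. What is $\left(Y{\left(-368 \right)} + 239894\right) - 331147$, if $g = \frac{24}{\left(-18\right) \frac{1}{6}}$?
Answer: $-110932660853$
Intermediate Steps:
$g = -8$ ($g = \frac{24}{\left(-18\right) \frac{1}{6}} = \frac{24}{-3} = 24 \left(- \frac{1}{3}\right) = -8$)
$U{\left(M,w \right)} = 18 - 6 w$
$Y{\left(x \right)} = x^{2} \left(18 - 6 x \left(-3 + x\right)\right)$ ($Y{\left(x \right)} = \left(18 - 6 x \left(x - 3\right)\right) x^{2} = \left(18 - 6 x \left(-3 + x\right)\right) x^{2} = x^{2} \left(18 - 6 x \left(-3 + x\right)\right)$)
$\left(Y{\left(-368 \right)} + 239894\right) - 331147 = \left(6 \left(-368\right)^{2} \left(3 - - 368 \left(-3 - 368\right)\right) + 239894\right) - 331147 = \left(6 \cdot 135424 \left(3 - \left(-368\right) \left(-371\right)\right) + 239894\right) - 331147 = \left(6 \cdot 135424 \left(3 - 136528\right) + 239894\right) - 331147 = \left(6 \cdot 135424 \left(-136525\right) + 239894\right) - 331147 = \left(-110932569600 + 239894\right) - 331147 = -110932329706 - 331147 = -110932660853$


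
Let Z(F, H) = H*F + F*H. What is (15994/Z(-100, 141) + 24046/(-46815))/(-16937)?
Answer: 15853959/248443771900 ≈ 6.3813e-5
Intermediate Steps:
Z(F, H) = 2*F*H (Z(F, H) = F*H + F*H = 2*F*H)
(15994/Z(-100, 141) + 24046/(-46815))/(-16937) = (15994/((2*(-100)*141)) + 24046/(-46815))/(-16937) = (15994/(-28200) + 24046*(-1/46815))*(-1/16937) = (15994*(-1/28200) - 24046/46815)*(-1/16937) = (-7997/14100 - 24046/46815)*(-1/16937) = -15853959/14668700*(-1/16937) = 15853959/248443771900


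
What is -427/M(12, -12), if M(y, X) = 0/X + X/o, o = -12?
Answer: -427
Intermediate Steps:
M(y, X) = -X/12 (M(y, X) = 0/X + X/(-12) = 0 + X*(-1/12) = 0 - X/12 = -X/12)
-427/M(12, -12) = -427/((-1/12*(-12))) = -427/1 = -427*1 = -427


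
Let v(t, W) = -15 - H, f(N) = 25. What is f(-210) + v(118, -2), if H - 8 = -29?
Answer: 31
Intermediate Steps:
H = -21 (H = 8 - 29 = -21)
v(t, W) = 6 (v(t, W) = -15 - 1*(-21) = -15 + 21 = 6)
f(-210) + v(118, -2) = 25 + 6 = 31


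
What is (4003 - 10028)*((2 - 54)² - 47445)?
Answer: 269564525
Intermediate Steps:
(4003 - 10028)*((2 - 54)² - 47445) = -6025*((-52)² - 47445) = -6025*(2704 - 47445) = -6025*(-44741) = 269564525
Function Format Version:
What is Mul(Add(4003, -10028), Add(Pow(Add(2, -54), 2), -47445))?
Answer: 269564525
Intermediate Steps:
Mul(Add(4003, -10028), Add(Pow(Add(2, -54), 2), -47445)) = Mul(-6025, Add(Pow(-52, 2), -47445)) = Mul(-6025, Add(2704, -47445)) = Mul(-6025, -44741) = 269564525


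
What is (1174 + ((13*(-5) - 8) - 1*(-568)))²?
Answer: 2785561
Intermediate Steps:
(1174 + ((13*(-5) - 8) - 1*(-568)))² = (1174 + ((-65 - 8) + 568))² = (1174 + (-73 + 568))² = (1174 + 495)² = 1669² = 2785561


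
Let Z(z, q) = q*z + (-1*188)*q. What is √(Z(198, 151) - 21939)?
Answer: I*√20429 ≈ 142.93*I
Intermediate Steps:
Z(z, q) = -188*q + q*z (Z(z, q) = q*z - 188*q = -188*q + q*z)
√(Z(198, 151) - 21939) = √(151*(-188 + 198) - 21939) = √(151*10 - 21939) = √(1510 - 21939) = √(-20429) = I*√20429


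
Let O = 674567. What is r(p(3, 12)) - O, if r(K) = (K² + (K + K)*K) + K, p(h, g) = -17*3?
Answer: -666815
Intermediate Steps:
p(h, g) = -51
r(K) = K + 3*K² (r(K) = (K² + (2*K)*K) + K = (K² + 2*K²) + K = 3*K² + K = K + 3*K²)
r(p(3, 12)) - O = -51*(1 + 3*(-51)) - 1*674567 = -51*(1 - 153) - 674567 = -51*(-152) - 674567 = 7752 - 674567 = -666815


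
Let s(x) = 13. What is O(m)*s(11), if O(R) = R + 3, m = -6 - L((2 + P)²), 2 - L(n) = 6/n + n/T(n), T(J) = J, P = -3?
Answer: 26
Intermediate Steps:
L(n) = 1 - 6/n (L(n) = 2 - (6/n + n/n) = 2 - (6/n + 1) = 2 - (1 + 6/n) = 2 + (-1 - 6/n) = 1 - 6/n)
m = -1 (m = -6 - (-6 + (2 - 3)²)/((2 - 3)²) = -6 - (-6 + (-1)²)/((-1)²) = -6 - (-6 + 1)/1 = -6 - (-5) = -6 - 1*(-5) = -6 + 5 = -1)
O(R) = 3 + R
O(m)*s(11) = (3 - 1)*13 = 2*13 = 26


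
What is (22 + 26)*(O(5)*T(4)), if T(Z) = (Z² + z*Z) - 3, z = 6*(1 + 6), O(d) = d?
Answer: 43440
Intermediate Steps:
z = 42 (z = 6*7 = 42)
T(Z) = -3 + Z² + 42*Z (T(Z) = (Z² + 42*Z) - 3 = -3 + Z² + 42*Z)
(22 + 26)*(O(5)*T(4)) = (22 + 26)*(5*(-3 + 4² + 42*4)) = 48*(5*(-3 + 16 + 168)) = 48*(5*181) = 48*905 = 43440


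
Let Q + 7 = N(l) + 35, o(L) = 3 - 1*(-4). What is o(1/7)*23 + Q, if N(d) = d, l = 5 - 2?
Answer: 192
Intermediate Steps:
l = 3
o(L) = 7 (o(L) = 3 + 4 = 7)
Q = 31 (Q = -7 + (3 + 35) = -7 + 38 = 31)
o(1/7)*23 + Q = 7*23 + 31 = 161 + 31 = 192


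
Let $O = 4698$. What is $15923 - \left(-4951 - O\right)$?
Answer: $25572$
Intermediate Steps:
$15923 - \left(-4951 - O\right) = 15923 - \left(-4951 - 4698\right) = 15923 - -9649 = 15923 + 9649 = 25572$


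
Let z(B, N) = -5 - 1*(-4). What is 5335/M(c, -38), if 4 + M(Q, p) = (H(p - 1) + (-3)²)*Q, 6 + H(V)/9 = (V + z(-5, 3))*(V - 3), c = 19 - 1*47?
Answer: -5335/422104 ≈ -0.012639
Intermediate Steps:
c = -28 (c = 19 - 47 = -28)
z(B, N) = -1 (z(B, N) = -5 + 4 = -1)
H(V) = -54 + 9*(-1 + V)*(-3 + V) (H(V) = -54 + 9*((V - 1)*(V - 3)) = -54 + 9*((-1 + V)*(-3 + V)) = -54 + 9*(-1 + V)*(-3 + V))
M(Q, p) = -4 + Q*(18 - 36*p + 9*(-1 + p)²) (M(Q, p) = -4 + ((-27 - 36*(p - 1) + 9*(p - 1)²) + (-3)²)*Q = -4 + ((-27 - 36*(-1 + p) + 9*(-1 + p)²) + 9)*Q = -4 + ((-27 + (36 - 36*p) + 9*(-1 + p)²) + 9)*Q = -4 + ((9 - 36*p + 9*(-1 + p)²) + 9)*Q = -4 + (18 - 36*p + 9*(-1 + p)²)*Q = -4 + Q*(18 - 36*p + 9*(-1 + p)²))
5335/M(c, -38) = 5335/(-4 + 27*(-28) - 54*(-28)*(-38) + 9*(-28)*(-38)²) = 5335/(-4 - 756 - 57456 + 9*(-28)*1444) = 5335/(-4 - 756 - 57456 - 363888) = 5335/(-422104) = 5335*(-1/422104) = -5335/422104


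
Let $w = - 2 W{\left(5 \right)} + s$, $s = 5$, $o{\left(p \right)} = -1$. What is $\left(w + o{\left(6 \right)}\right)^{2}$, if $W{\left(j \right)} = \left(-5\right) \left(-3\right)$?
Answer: $676$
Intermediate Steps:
$W{\left(j \right)} = 15$
$w = -25$ ($w = \left(-2\right) 15 + 5 = -30 + 5 = -25$)
$\left(w + o{\left(6 \right)}\right)^{2} = \left(-25 - 1\right)^{2} = \left(-26\right)^{2} = 676$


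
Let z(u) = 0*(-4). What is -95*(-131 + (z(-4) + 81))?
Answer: 4750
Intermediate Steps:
z(u) = 0
-95*(-131 + (z(-4) + 81)) = -95*(-131 + (0 + 81)) = -95*(-131 + 81) = -95*(-50) = 4750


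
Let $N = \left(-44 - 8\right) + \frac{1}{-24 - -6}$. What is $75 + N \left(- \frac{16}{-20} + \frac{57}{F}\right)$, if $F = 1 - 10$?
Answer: $\frac{98021}{270} \approx 363.04$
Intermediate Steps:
$F = -9$ ($F = 1 - 10 = -9$)
$N = - \frac{937}{18}$ ($N = -52 + \frac{1}{-24 + 6} = -52 + \frac{1}{-18} = -52 - \frac{1}{18} = - \frac{937}{18} \approx -52.056$)
$75 + N \left(- \frac{16}{-20} + \frac{57}{F}\right) = 75 - \frac{937 \left(- \frac{16}{-20} + \frac{57}{-9}\right)}{18} = 75 - \frac{937 \left(\left(-16\right) \left(- \frac{1}{20}\right) + 57 \left(- \frac{1}{9}\right)\right)}{18} = 75 - \frac{937 \left(\frac{4}{5} - \frac{19}{3}\right)}{18} = 75 - - \frac{77771}{270} = 75 + \frac{77771}{270} = \frac{98021}{270}$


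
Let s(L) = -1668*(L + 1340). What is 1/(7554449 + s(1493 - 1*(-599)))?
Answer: 1/1829873 ≈ 5.4649e-7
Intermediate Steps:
s(L) = -2235120 - 1668*L (s(L) = -1668*(1340 + L) = -2235120 - 1668*L)
1/(7554449 + s(1493 - 1*(-599))) = 1/(7554449 + (-2235120 - 1668*(1493 - 1*(-599)))) = 1/(7554449 + (-2235120 - 1668*(1493 + 599))) = 1/(7554449 + (-2235120 - 1668*2092)) = 1/(7554449 + (-2235120 - 3489456)) = 1/(7554449 - 5724576) = 1/1829873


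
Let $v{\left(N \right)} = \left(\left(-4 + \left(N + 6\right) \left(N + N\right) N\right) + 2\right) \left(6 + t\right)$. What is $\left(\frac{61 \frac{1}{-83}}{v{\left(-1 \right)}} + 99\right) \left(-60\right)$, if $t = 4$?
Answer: $- \frac{1971897}{332} \approx -5939.4$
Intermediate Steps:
$v{\left(N \right)} = -20 + 20 N^{2} \left(6 + N\right)$ ($v{\left(N \right)} = \left(\left(-4 + \left(N + 6\right) \left(N + N\right) N\right) + 2\right) \left(6 + 4\right) = \left(\left(-4 + \left(6 + N\right) 2 N N\right) + 2\right) 10 = \left(\left(-4 + 2 N \left(6 + N\right) N\right) + 2\right) 10 = \left(\left(-4 + 2 N^{2} \left(6 + N\right)\right) + 2\right) 10 = \left(-2 + 2 N^{2} \left(6 + N\right)\right) 10 = -20 + 20 N^{2} \left(6 + N\right)$)
$\left(\frac{61 \frac{1}{-83}}{v{\left(-1 \right)}} + 99\right) \left(-60\right) = \left(\frac{61 \frac{1}{-83}}{-20 + 20 \left(-1\right)^{3} + 120 \left(-1\right)^{2}} + 99\right) \left(-60\right) = \left(\frac{61 \left(- \frac{1}{83}\right)}{-20 + 20 \left(-1\right) + 120 \cdot 1} + 99\right) \left(-60\right) = \left(- \frac{61}{83 \left(-20 - 20 + 120\right)} + 99\right) \left(-60\right) = \left(- \frac{61}{83 \cdot 80} + 99\right) \left(-60\right) = \left(\left(- \frac{61}{83}\right) \frac{1}{80} + 99\right) \left(-60\right) = \left(- \frac{61}{6640} + 99\right) \left(-60\right) = \frac{657299}{6640} \left(-60\right) = - \frac{1971897}{332}$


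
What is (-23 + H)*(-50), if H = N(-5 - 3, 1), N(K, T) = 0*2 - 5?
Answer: 1400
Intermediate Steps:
N(K, T) = -5 (N(K, T) = 0 - 5 = -5)
H = -5
(-23 + H)*(-50) = (-23 - 5)*(-50) = -28*(-50) = 1400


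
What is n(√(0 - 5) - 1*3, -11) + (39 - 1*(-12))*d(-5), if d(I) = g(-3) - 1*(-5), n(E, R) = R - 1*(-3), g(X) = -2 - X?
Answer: 298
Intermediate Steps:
n(E, R) = 3 + R (n(E, R) = R + 3 = 3 + R)
d(I) = 6 (d(I) = (-2 - 1*(-3)) - 1*(-5) = (-2 + 3) + 5 = 1 + 5 = 6)
n(√(0 - 5) - 1*3, -11) + (39 - 1*(-12))*d(-5) = (3 - 11) + (39 - 1*(-12))*6 = -8 + (39 + 12)*6 = -8 + 51*6 = -8 + 306 = 298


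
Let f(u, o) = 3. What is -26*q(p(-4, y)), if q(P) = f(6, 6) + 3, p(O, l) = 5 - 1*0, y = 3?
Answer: -156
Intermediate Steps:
p(O, l) = 5 (p(O, l) = 5 + 0 = 5)
q(P) = 6 (q(P) = 3 + 3 = 6)
-26*q(p(-4, y)) = -26*6 = -156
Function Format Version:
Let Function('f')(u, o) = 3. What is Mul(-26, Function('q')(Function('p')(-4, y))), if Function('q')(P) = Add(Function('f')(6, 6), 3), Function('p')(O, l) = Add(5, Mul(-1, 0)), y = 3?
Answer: -156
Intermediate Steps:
Function('p')(O, l) = 5 (Function('p')(O, l) = Add(5, 0) = 5)
Function('q')(P) = 6 (Function('q')(P) = Add(3, 3) = 6)
Mul(-26, Function('q')(Function('p')(-4, y))) = Mul(-26, 6) = -156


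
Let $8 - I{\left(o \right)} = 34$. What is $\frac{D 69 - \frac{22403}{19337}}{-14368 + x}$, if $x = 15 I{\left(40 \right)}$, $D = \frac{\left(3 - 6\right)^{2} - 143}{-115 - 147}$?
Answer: $- \frac{43230079}{18692091713} \approx -0.0023127$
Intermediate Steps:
$I{\left(o \right)} = -26$ ($I{\left(o \right)} = 8 - 34 = -26$)
$D = \frac{67}{131}$ ($D = \frac{\left(-3\right)^{2} - 143}{-262} = \left(9 - 143\right) \left(- \frac{1}{262}\right) = \left(-134\right) \left(- \frac{1}{262}\right) = \frac{67}{131} \approx 0.51145$)
$x = -390$ ($x = 15 \left(-26\right) = -390$)
$\frac{D 69 - \frac{22403}{19337}}{-14368 + x} = \frac{\frac{67}{131} \cdot 69 - \frac{22403}{19337}}{-14368 - 390} = \frac{\frac{4623}{131} - \frac{22403}{19337}}{-14758} = \left(\frac{4623}{131} - \frac{22403}{19337}\right) \left(- \frac{1}{14758}\right) = \frac{86460158}{2533147} \left(- \frac{1}{14758}\right) = - \frac{43230079}{18692091713}$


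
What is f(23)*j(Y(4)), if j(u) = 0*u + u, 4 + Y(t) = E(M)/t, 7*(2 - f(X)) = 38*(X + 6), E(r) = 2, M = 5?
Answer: 544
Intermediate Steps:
f(X) = -214/7 - 38*X/7 (f(X) = 2 - 38*(X + 6)/7 = 2 - 38*(6 + X)/7 = 2 - (228 + 38*X)/7 = 2 + (-228/7 - 38*X/7) = -214/7 - 38*X/7)
Y(t) = -4 + 2/t
j(u) = u (j(u) = 0 + u = u)
f(23)*j(Y(4)) = (-214/7 - 38/7*23)*(-4 + 2/4) = (-214/7 - 874/7)*(-4 + 2*(1/4)) = -1088*(-4 + 1/2)/7 = -1088/7*(-7/2) = 544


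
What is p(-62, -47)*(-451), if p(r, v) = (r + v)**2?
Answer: -5358331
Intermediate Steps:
p(-62, -47)*(-451) = (-62 - 47)**2*(-451) = (-109)**2*(-451) = 11881*(-451) = -5358331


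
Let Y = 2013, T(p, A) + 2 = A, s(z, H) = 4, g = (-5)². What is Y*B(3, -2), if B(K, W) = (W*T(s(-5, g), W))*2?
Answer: 32208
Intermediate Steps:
g = 25
T(p, A) = -2 + A
B(K, W) = 2*W*(-2 + W) (B(K, W) = (W*(-2 + W))*2 = 2*W*(-2 + W))
Y*B(3, -2) = 2013*(2*(-2)*(-2 - 2)) = 2013*(2*(-2)*(-4)) = 2013*16 = 32208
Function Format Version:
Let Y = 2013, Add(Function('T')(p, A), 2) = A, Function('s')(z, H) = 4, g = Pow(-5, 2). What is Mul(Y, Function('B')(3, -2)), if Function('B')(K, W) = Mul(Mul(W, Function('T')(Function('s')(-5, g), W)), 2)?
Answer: 32208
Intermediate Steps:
g = 25
Function('T')(p, A) = Add(-2, A)
Function('B')(K, W) = Mul(2, W, Add(-2, W)) (Function('B')(K, W) = Mul(Mul(W, Add(-2, W)), 2) = Mul(2, W, Add(-2, W)))
Mul(Y, Function('B')(3, -2)) = Mul(2013, Mul(2, -2, Add(-2, -2))) = Mul(2013, Mul(2, -2, -4)) = Mul(2013, 16) = 32208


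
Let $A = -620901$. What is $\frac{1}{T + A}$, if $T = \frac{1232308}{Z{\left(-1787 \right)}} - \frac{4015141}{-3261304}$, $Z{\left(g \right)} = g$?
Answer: $- \frac{5827950248}{3622591892886113} \approx -1.6088 \cdot 10^{-6}$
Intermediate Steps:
$T = - \frac{4011755952665}{5827950248}$ ($T = \frac{1232308}{-1787} - \frac{4015141}{-3261304} = 1232308 \left(- \frac{1}{1787}\right) - - \frac{4015141}{3261304} = - \frac{1232308}{1787} + \frac{4015141}{3261304} = - \frac{4011755952665}{5827950248} \approx -688.37$)
$\frac{1}{T + A} = \frac{1}{- \frac{4011755952665}{5827950248} - 620901} = \frac{1}{- \frac{3622591892886113}{5827950248}} = - \frac{5827950248}{3622591892886113}$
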